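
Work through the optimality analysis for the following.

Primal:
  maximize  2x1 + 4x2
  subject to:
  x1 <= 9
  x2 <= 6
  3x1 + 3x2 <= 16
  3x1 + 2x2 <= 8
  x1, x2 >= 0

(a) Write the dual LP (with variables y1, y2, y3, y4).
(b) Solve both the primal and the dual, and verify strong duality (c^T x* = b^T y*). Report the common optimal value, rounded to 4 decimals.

The standard primal-dual pair for 'max c^T x s.t. A x <= b, x >= 0' is:
  Dual:  min b^T y  s.t.  A^T y >= c,  y >= 0.

So the dual LP is:
  minimize  9y1 + 6y2 + 16y3 + 8y4
  subject to:
    y1 + 3y3 + 3y4 >= 2
    y2 + 3y3 + 2y4 >= 4
    y1, y2, y3, y4 >= 0

Solving the primal: x* = (0, 4).
  primal value c^T x* = 16.
Solving the dual: y* = (0, 0, 0, 2).
  dual value b^T y* = 16.
Strong duality: c^T x* = b^T y*. Confirmed.

16


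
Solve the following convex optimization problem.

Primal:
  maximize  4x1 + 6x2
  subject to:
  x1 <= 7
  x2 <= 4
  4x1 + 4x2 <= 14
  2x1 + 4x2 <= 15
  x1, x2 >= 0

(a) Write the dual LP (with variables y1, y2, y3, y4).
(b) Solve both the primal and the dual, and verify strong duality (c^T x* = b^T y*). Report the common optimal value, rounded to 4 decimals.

The standard primal-dual pair for 'max c^T x s.t. A x <= b, x >= 0' is:
  Dual:  min b^T y  s.t.  A^T y >= c,  y >= 0.

So the dual LP is:
  minimize  7y1 + 4y2 + 14y3 + 15y4
  subject to:
    y1 + 4y3 + 2y4 >= 4
    y2 + 4y3 + 4y4 >= 6
    y1, y2, y3, y4 >= 0

Solving the primal: x* = (0, 3.5).
  primal value c^T x* = 21.
Solving the dual: y* = (0, 0, 1.5, 0).
  dual value b^T y* = 21.
Strong duality: c^T x* = b^T y*. Confirmed.

21


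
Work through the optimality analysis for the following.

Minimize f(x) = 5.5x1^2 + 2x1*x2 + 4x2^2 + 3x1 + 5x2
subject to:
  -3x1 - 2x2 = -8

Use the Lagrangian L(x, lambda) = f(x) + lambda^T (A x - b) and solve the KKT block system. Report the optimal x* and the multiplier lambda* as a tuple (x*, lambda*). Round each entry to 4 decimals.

Form the Lagrangian:
  L(x, lambda) = (1/2) x^T Q x + c^T x + lambda^T (A x - b)
Stationarity (grad_x L = 0): Q x + c + A^T lambda = 0.
Primal feasibility: A x = b.

This gives the KKT block system:
  [ Q   A^T ] [ x     ]   [-c ]
  [ A    0  ] [ lambda ] = [ b ]

Solving the linear system:
  x*      = (1.9348, 1.0978)
  lambda* = (8.8261)
  f(x*)   = 40.9511

x* = (1.9348, 1.0978), lambda* = (8.8261)


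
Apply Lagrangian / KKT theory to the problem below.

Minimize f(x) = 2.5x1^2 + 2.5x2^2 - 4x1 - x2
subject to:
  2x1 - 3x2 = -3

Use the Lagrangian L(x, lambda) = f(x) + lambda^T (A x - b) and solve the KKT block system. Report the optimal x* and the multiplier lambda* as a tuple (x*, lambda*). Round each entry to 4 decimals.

Form the Lagrangian:
  L(x, lambda) = (1/2) x^T Q x + c^T x + lambda^T (A x - b)
Stationarity (grad_x L = 0): Q x + c + A^T lambda = 0.
Primal feasibility: A x = b.

This gives the KKT block system:
  [ Q   A^T ] [ x     ]   [-c ]
  [ A    0  ] [ lambda ] = [ b ]

Solving the linear system:
  x*      = (0.1846, 1.1231)
  lambda* = (1.5385)
  f(x*)   = 1.3769

x* = (0.1846, 1.1231), lambda* = (1.5385)


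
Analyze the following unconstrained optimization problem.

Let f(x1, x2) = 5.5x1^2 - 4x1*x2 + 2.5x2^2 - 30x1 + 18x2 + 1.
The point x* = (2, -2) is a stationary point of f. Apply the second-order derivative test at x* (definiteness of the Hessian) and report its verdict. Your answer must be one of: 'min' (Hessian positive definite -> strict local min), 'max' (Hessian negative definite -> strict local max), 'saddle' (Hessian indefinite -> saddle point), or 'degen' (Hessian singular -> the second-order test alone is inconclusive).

Compute the Hessian H = grad^2 f:
  H = [[11, -4], [-4, 5]]
Verify stationarity: grad f(x*) = H x* + g = (0, 0).
Eigenvalues of H: 3, 13.
Both eigenvalues > 0, so H is positive definite -> x* is a strict local min.

min


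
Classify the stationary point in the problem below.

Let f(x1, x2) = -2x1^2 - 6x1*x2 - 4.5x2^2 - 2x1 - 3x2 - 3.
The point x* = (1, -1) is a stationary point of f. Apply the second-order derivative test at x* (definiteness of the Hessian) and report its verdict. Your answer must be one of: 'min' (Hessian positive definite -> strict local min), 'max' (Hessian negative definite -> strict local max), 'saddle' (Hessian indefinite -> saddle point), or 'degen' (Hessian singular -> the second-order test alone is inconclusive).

Compute the Hessian H = grad^2 f:
  H = [[-4, -6], [-6, -9]]
Verify stationarity: grad f(x*) = H x* + g = (0, 0).
Eigenvalues of H: -13, 0.
H has a zero eigenvalue (singular; negative semidefinite but not definite), so H is neither positive definite, negative definite, nor indefinite. The second-order test alone is inconclusive -> degen.
(Indeed, f is constant along the null direction of H through x*, so x* is not a strict local extremum.)

degen


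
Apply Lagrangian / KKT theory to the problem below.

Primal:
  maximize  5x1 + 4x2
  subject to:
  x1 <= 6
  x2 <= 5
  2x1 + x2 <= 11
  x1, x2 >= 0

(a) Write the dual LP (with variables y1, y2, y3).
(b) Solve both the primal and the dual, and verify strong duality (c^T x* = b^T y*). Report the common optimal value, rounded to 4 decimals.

The standard primal-dual pair for 'max c^T x s.t. A x <= b, x >= 0' is:
  Dual:  min b^T y  s.t.  A^T y >= c,  y >= 0.

So the dual LP is:
  minimize  6y1 + 5y2 + 11y3
  subject to:
    y1 + 2y3 >= 5
    y2 + y3 >= 4
    y1, y2, y3 >= 0

Solving the primal: x* = (3, 5).
  primal value c^T x* = 35.
Solving the dual: y* = (0, 1.5, 2.5).
  dual value b^T y* = 35.
Strong duality: c^T x* = b^T y*. Confirmed.

35


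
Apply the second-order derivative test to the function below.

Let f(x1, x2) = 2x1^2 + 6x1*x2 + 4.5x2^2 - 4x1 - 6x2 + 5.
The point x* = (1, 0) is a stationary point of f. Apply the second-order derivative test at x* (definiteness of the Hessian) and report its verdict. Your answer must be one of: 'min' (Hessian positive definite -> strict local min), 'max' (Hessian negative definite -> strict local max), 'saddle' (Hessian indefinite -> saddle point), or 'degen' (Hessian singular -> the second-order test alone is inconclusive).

Compute the Hessian H = grad^2 f:
  H = [[4, 6], [6, 9]]
Verify stationarity: grad f(x*) = H x* + g = (0, 0).
Eigenvalues of H: 0, 13.
H has a zero eigenvalue (singular; positive semidefinite but not definite), so H is neither positive definite, negative definite, nor indefinite. The second-order test alone is inconclusive -> degen.
(Indeed, f is constant along the null direction of H through x*, so x* is not a strict local extremum.)

degen


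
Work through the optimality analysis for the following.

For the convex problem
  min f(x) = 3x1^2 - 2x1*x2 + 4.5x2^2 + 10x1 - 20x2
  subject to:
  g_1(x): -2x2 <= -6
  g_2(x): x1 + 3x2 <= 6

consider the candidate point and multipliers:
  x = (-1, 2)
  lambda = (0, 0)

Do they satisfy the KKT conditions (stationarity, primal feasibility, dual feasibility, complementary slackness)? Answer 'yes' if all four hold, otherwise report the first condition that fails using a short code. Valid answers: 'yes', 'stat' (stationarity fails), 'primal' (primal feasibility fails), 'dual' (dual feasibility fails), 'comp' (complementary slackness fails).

Gradient of f: grad f(x) = Q x + c = (0, 0)
Constraint values g_i(x) = a_i^T x - b_i:
  g_1((-1, 2)) = 2
  g_2((-1, 2)) = -1
Stationarity residual: grad f(x) + sum_i lambda_i a_i = (0, 0)
  -> stationarity OK
Primal feasibility (all g_i <= 0): FAILS
Dual feasibility (all lambda_i >= 0): OK
Complementary slackness (lambda_i * g_i(x) = 0 for all i): OK

Verdict: the first failing condition is primal_feasibility -> primal.

primal


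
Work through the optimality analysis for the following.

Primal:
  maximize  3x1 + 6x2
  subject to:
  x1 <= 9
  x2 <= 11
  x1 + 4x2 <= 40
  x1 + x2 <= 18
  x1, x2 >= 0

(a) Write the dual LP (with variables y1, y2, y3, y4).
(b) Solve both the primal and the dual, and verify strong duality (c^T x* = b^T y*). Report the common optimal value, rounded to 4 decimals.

The standard primal-dual pair for 'max c^T x s.t. A x <= b, x >= 0' is:
  Dual:  min b^T y  s.t.  A^T y >= c,  y >= 0.

So the dual LP is:
  minimize  9y1 + 11y2 + 40y3 + 18y4
  subject to:
    y1 + y3 + y4 >= 3
    y2 + 4y3 + y4 >= 6
    y1, y2, y3, y4 >= 0

Solving the primal: x* = (9, 7.75).
  primal value c^T x* = 73.5.
Solving the dual: y* = (1.5, 0, 1.5, 0).
  dual value b^T y* = 73.5.
Strong duality: c^T x* = b^T y*. Confirmed.

73.5


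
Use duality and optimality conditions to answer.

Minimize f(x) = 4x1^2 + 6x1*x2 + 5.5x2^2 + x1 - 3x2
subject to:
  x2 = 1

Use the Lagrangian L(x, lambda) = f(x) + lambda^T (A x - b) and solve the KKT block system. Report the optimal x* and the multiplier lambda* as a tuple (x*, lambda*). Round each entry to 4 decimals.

Form the Lagrangian:
  L(x, lambda) = (1/2) x^T Q x + c^T x + lambda^T (A x - b)
Stationarity (grad_x L = 0): Q x + c + A^T lambda = 0.
Primal feasibility: A x = b.

This gives the KKT block system:
  [ Q   A^T ] [ x     ]   [-c ]
  [ A    0  ] [ lambda ] = [ b ]

Solving the linear system:
  x*      = (-0.875, 1)
  lambda* = (-2.75)
  f(x*)   = -0.5625

x* = (-0.875, 1), lambda* = (-2.75)


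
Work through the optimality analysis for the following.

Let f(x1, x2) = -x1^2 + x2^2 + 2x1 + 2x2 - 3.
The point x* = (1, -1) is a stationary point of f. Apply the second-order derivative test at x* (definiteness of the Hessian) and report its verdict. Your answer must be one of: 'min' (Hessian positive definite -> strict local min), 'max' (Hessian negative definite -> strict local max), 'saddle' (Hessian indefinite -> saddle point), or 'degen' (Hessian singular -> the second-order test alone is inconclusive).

Compute the Hessian H = grad^2 f:
  H = [[-2, 0], [0, 2]]
Verify stationarity: grad f(x*) = H x* + g = (0, 0).
Eigenvalues of H: -2, 2.
Eigenvalues have mixed signs, so H is indefinite -> x* is a saddle point.

saddle


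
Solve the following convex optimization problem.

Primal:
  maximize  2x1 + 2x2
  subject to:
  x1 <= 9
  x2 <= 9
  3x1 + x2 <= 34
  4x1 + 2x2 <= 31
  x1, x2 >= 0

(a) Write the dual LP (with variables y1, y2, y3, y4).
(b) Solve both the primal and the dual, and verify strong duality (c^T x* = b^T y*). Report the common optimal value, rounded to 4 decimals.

The standard primal-dual pair for 'max c^T x s.t. A x <= b, x >= 0' is:
  Dual:  min b^T y  s.t.  A^T y >= c,  y >= 0.

So the dual LP is:
  minimize  9y1 + 9y2 + 34y3 + 31y4
  subject to:
    y1 + 3y3 + 4y4 >= 2
    y2 + y3 + 2y4 >= 2
    y1, y2, y3, y4 >= 0

Solving the primal: x* = (3.25, 9).
  primal value c^T x* = 24.5.
Solving the dual: y* = (0, 1, 0, 0.5).
  dual value b^T y* = 24.5.
Strong duality: c^T x* = b^T y*. Confirmed.

24.5


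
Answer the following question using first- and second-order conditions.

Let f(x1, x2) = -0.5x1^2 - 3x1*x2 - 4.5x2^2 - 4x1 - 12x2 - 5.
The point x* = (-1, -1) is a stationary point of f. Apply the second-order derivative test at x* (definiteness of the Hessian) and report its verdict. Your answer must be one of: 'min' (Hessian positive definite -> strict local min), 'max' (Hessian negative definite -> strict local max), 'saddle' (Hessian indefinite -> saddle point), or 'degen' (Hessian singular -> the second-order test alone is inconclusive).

Compute the Hessian H = grad^2 f:
  H = [[-1, -3], [-3, -9]]
Verify stationarity: grad f(x*) = H x* + g = (0, 0).
Eigenvalues of H: -10, 0.
H has a zero eigenvalue (singular; negative semidefinite but not definite), so H is neither positive definite, negative definite, nor indefinite. The second-order test alone is inconclusive -> degen.
(Indeed, f is constant along the null direction of H through x*, so x* is not a strict local extremum.)

degen


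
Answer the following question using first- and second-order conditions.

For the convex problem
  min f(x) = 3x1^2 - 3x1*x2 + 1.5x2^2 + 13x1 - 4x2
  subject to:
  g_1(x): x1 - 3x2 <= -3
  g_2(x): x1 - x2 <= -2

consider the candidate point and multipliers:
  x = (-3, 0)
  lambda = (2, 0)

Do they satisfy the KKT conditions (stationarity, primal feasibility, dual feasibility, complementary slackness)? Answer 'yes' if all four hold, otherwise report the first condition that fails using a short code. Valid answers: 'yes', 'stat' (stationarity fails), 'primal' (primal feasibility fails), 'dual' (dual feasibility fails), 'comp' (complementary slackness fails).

Gradient of f: grad f(x) = Q x + c = (-5, 5)
Constraint values g_i(x) = a_i^T x - b_i:
  g_1((-3, 0)) = 0
  g_2((-3, 0)) = -1
Stationarity residual: grad f(x) + sum_i lambda_i a_i = (-3, -1)
  -> stationarity FAILS
Primal feasibility (all g_i <= 0): OK
Dual feasibility (all lambda_i >= 0): OK
Complementary slackness (lambda_i * g_i(x) = 0 for all i): OK

Verdict: the first failing condition is stationarity -> stat.

stat


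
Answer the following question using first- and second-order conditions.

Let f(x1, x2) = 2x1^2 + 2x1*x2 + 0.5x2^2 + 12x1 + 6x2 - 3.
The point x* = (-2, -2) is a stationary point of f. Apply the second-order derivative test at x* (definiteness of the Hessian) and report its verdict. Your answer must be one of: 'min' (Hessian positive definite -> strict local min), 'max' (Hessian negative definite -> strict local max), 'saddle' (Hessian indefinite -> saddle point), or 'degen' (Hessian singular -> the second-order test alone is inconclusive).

Compute the Hessian H = grad^2 f:
  H = [[4, 2], [2, 1]]
Verify stationarity: grad f(x*) = H x* + g = (0, 0).
Eigenvalues of H: 0, 5.
H has a zero eigenvalue (singular; positive semidefinite but not definite), so H is neither positive definite, negative definite, nor indefinite. The second-order test alone is inconclusive -> degen.
(Indeed, f is constant along the null direction of H through x*, so x* is not a strict local extremum.)

degen


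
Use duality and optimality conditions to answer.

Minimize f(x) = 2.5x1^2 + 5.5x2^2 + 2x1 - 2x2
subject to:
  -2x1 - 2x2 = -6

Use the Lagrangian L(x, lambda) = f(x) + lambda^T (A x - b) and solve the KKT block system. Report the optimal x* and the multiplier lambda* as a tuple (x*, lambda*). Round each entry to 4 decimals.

Form the Lagrangian:
  L(x, lambda) = (1/2) x^T Q x + c^T x + lambda^T (A x - b)
Stationarity (grad_x L = 0): Q x + c + A^T lambda = 0.
Primal feasibility: A x = b.

This gives the KKT block system:
  [ Q   A^T ] [ x     ]   [-c ]
  [ A    0  ] [ lambda ] = [ b ]

Solving the linear system:
  x*      = (1.8125, 1.1875)
  lambda* = (5.5312)
  f(x*)   = 17.2188

x* = (1.8125, 1.1875), lambda* = (5.5312)


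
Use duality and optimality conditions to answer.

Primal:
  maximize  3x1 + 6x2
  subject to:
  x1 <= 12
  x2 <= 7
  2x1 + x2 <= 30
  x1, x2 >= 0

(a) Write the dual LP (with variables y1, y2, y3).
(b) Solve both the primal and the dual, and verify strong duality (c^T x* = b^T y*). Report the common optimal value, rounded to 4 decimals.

The standard primal-dual pair for 'max c^T x s.t. A x <= b, x >= 0' is:
  Dual:  min b^T y  s.t.  A^T y >= c,  y >= 0.

So the dual LP is:
  minimize  12y1 + 7y2 + 30y3
  subject to:
    y1 + 2y3 >= 3
    y2 + y3 >= 6
    y1, y2, y3 >= 0

Solving the primal: x* = (11.5, 7).
  primal value c^T x* = 76.5.
Solving the dual: y* = (0, 4.5, 1.5).
  dual value b^T y* = 76.5.
Strong duality: c^T x* = b^T y*. Confirmed.

76.5


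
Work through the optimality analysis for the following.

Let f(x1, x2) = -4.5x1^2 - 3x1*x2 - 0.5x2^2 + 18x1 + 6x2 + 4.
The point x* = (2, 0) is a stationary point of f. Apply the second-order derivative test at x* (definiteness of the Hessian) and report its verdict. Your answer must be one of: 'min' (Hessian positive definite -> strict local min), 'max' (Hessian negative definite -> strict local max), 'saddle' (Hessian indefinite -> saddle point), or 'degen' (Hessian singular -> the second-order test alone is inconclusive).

Compute the Hessian H = grad^2 f:
  H = [[-9, -3], [-3, -1]]
Verify stationarity: grad f(x*) = H x* + g = (0, 0).
Eigenvalues of H: -10, 0.
H has a zero eigenvalue (singular; negative semidefinite but not definite), so H is neither positive definite, negative definite, nor indefinite. The second-order test alone is inconclusive -> degen.
(Indeed, f is constant along the null direction of H through x*, so x* is not a strict local extremum.)

degen


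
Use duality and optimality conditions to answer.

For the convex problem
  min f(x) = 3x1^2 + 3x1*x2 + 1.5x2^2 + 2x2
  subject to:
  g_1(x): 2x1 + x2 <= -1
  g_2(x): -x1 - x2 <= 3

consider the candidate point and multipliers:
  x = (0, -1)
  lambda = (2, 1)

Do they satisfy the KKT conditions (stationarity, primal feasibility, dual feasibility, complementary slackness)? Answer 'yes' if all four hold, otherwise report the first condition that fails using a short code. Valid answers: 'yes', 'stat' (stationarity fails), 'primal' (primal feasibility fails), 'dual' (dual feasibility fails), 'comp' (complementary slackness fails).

Gradient of f: grad f(x) = Q x + c = (-3, -1)
Constraint values g_i(x) = a_i^T x - b_i:
  g_1((0, -1)) = 0
  g_2((0, -1)) = -2
Stationarity residual: grad f(x) + sum_i lambda_i a_i = (0, 0)
  -> stationarity OK
Primal feasibility (all g_i <= 0): OK
Dual feasibility (all lambda_i >= 0): OK
Complementary slackness (lambda_i * g_i(x) = 0 for all i): FAILS

Verdict: the first failing condition is complementary_slackness -> comp.

comp


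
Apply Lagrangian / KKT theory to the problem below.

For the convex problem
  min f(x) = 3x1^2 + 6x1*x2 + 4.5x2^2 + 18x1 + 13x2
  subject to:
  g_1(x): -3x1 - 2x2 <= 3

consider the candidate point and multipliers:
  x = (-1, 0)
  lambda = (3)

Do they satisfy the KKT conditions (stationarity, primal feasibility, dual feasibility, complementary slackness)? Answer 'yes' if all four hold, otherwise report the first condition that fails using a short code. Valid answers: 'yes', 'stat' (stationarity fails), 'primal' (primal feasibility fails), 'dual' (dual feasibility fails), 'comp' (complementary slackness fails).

Gradient of f: grad f(x) = Q x + c = (12, 7)
Constraint values g_i(x) = a_i^T x - b_i:
  g_1((-1, 0)) = 0
Stationarity residual: grad f(x) + sum_i lambda_i a_i = (3, 1)
  -> stationarity FAILS
Primal feasibility (all g_i <= 0): OK
Dual feasibility (all lambda_i >= 0): OK
Complementary slackness (lambda_i * g_i(x) = 0 for all i): OK

Verdict: the first failing condition is stationarity -> stat.

stat


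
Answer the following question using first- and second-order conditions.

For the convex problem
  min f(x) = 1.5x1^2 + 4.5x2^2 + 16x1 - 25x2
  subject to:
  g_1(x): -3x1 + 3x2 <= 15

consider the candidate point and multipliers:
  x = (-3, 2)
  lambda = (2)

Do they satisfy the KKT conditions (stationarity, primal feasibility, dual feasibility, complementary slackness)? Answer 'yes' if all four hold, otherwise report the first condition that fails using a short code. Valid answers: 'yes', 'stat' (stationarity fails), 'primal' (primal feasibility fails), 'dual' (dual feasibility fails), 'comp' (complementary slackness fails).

Gradient of f: grad f(x) = Q x + c = (7, -7)
Constraint values g_i(x) = a_i^T x - b_i:
  g_1((-3, 2)) = 0
Stationarity residual: grad f(x) + sum_i lambda_i a_i = (1, -1)
  -> stationarity FAILS
Primal feasibility (all g_i <= 0): OK
Dual feasibility (all lambda_i >= 0): OK
Complementary slackness (lambda_i * g_i(x) = 0 for all i): OK

Verdict: the first failing condition is stationarity -> stat.

stat


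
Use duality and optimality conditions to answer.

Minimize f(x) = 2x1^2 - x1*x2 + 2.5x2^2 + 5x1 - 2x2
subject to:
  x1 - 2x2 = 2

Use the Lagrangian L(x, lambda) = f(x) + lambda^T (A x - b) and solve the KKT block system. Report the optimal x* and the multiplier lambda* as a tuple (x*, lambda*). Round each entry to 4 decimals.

Form the Lagrangian:
  L(x, lambda) = (1/2) x^T Q x + c^T x + lambda^T (A x - b)
Stationarity (grad_x L = 0): Q x + c + A^T lambda = 0.
Primal feasibility: A x = b.

This gives the KKT block system:
  [ Q   A^T ] [ x     ]   [-c ]
  [ A    0  ] [ lambda ] = [ b ]

Solving the linear system:
  x*      = (-0.5882, -1.2941)
  lambda* = (-3.9412)
  f(x*)   = 3.7647

x* = (-0.5882, -1.2941), lambda* = (-3.9412)


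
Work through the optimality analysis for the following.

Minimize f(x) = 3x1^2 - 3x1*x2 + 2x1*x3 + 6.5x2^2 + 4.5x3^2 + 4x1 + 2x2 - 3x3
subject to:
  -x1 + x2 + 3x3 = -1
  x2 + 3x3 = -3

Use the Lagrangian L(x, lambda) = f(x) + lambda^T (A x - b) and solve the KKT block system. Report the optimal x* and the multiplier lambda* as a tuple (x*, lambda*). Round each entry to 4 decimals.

Form the Lagrangian:
  L(x, lambda) = (1/2) x^T Q x + c^T x + lambda^T (A x - b)
Stationarity (grad_x L = 0): Q x + c + A^T lambda = 0.
Primal feasibility: A x = b.

This gives the KKT block system:
  [ Q   A^T ] [ x     ]   [-c ]
  [ A    0  ] [ lambda ] = [ b ]

Solving the linear system:
  x*      = (-2, -0.9524, -0.6825)
  lambda* = (-6.5079, 10.8889)
  f(x*)   = 9.1508

x* = (-2, -0.9524, -0.6825), lambda* = (-6.5079, 10.8889)


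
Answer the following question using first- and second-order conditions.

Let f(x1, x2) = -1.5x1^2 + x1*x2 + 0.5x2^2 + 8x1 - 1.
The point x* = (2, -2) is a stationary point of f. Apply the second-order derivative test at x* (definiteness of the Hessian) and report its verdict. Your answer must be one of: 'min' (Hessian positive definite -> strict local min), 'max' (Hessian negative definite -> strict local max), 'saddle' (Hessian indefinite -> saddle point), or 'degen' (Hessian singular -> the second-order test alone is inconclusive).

Compute the Hessian H = grad^2 f:
  H = [[-3, 1], [1, 1]]
Verify stationarity: grad f(x*) = H x* + g = (0, 0).
Eigenvalues of H: -3.2361, 1.2361.
Eigenvalues have mixed signs, so H is indefinite -> x* is a saddle point.

saddle


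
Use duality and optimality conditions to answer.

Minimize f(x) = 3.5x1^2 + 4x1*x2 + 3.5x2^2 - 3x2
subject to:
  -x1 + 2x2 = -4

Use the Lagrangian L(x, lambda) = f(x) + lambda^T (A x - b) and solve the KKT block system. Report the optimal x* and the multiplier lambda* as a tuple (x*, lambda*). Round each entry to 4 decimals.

Form the Lagrangian:
  L(x, lambda) = (1/2) x^T Q x + c^T x + lambda^T (A x - b)
Stationarity (grad_x L = 0): Q x + c + A^T lambda = 0.
Primal feasibility: A x = b.

This gives the KKT block system:
  [ Q   A^T ] [ x     ]   [-c ]
  [ A    0  ] [ lambda ] = [ b ]

Solving the linear system:
  x*      = (1.2941, -1.3529)
  lambda* = (3.6471)
  f(x*)   = 9.3235

x* = (1.2941, -1.3529), lambda* = (3.6471)


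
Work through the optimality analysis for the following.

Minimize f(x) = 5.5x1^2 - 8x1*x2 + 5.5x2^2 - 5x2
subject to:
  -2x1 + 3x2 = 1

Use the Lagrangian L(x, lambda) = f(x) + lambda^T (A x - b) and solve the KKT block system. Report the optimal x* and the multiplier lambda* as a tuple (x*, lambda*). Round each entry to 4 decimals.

Form the Lagrangian:
  L(x, lambda) = (1/2) x^T Q x + c^T x + lambda^T (A x - b)
Stationarity (grad_x L = 0): Q x + c + A^T lambda = 0.
Primal feasibility: A x = b.

This gives the KKT block system:
  [ Q   A^T ] [ x     ]   [-c ]
  [ A    0  ] [ lambda ] = [ b ]

Solving the linear system:
  x*      = (0.6809, 0.7872)
  lambda* = (0.5957)
  f(x*)   = -2.266

x* = (0.6809, 0.7872), lambda* = (0.5957)


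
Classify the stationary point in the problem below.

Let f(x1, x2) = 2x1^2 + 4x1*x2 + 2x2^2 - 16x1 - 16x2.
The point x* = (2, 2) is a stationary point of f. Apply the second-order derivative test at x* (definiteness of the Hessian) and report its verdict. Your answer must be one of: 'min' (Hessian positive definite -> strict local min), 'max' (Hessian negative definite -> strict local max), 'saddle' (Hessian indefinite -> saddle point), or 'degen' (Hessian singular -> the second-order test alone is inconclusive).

Compute the Hessian H = grad^2 f:
  H = [[4, 4], [4, 4]]
Verify stationarity: grad f(x*) = H x* + g = (0, 0).
Eigenvalues of H: 0, 8.
H has a zero eigenvalue (singular; positive semidefinite but not definite), so H is neither positive definite, negative definite, nor indefinite. The second-order test alone is inconclusive -> degen.
(Indeed, f is constant along the null direction of H through x*, so x* is not a strict local extremum.)

degen


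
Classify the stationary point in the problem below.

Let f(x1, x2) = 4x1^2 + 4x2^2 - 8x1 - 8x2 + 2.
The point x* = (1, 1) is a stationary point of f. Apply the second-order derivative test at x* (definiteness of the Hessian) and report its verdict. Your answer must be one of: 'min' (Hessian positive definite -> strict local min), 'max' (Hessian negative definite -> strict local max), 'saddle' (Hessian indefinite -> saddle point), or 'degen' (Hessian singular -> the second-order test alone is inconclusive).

Compute the Hessian H = grad^2 f:
  H = [[8, 0], [0, 8]]
Verify stationarity: grad f(x*) = H x* + g = (0, 0).
Eigenvalues of H: 8, 8.
Both eigenvalues > 0, so H is positive definite -> x* is a strict local min.

min


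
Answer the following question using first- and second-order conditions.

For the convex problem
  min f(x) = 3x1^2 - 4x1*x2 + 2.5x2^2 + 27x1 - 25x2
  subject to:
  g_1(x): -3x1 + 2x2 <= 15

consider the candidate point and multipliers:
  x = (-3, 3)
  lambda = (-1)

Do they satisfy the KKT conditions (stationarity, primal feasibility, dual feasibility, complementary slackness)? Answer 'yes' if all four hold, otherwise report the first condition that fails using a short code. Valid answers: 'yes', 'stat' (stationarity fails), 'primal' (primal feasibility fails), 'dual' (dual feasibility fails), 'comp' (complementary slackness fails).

Gradient of f: grad f(x) = Q x + c = (-3, 2)
Constraint values g_i(x) = a_i^T x - b_i:
  g_1((-3, 3)) = 0
Stationarity residual: grad f(x) + sum_i lambda_i a_i = (0, 0)
  -> stationarity OK
Primal feasibility (all g_i <= 0): OK
Dual feasibility (all lambda_i >= 0): FAILS
Complementary slackness (lambda_i * g_i(x) = 0 for all i): OK

Verdict: the first failing condition is dual_feasibility -> dual.

dual


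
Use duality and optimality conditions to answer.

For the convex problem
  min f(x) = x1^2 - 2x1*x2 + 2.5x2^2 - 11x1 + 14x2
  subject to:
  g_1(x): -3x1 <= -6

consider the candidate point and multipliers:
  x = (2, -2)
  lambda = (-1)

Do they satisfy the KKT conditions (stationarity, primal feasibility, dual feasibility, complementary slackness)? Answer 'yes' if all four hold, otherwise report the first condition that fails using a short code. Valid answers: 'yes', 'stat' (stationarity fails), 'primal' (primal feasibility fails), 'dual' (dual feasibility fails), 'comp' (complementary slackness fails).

Gradient of f: grad f(x) = Q x + c = (-3, 0)
Constraint values g_i(x) = a_i^T x - b_i:
  g_1((2, -2)) = 0
Stationarity residual: grad f(x) + sum_i lambda_i a_i = (0, 0)
  -> stationarity OK
Primal feasibility (all g_i <= 0): OK
Dual feasibility (all lambda_i >= 0): FAILS
Complementary slackness (lambda_i * g_i(x) = 0 for all i): OK

Verdict: the first failing condition is dual_feasibility -> dual.

dual


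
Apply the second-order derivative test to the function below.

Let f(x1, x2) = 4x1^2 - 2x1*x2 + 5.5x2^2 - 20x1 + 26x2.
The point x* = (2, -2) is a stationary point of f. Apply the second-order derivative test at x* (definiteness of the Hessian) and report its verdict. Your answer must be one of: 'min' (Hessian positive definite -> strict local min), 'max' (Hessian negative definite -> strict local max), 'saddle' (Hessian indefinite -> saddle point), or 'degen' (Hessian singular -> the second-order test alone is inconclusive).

Compute the Hessian H = grad^2 f:
  H = [[8, -2], [-2, 11]]
Verify stationarity: grad f(x*) = H x* + g = (0, 0).
Eigenvalues of H: 7, 12.
Both eigenvalues > 0, so H is positive definite -> x* is a strict local min.

min


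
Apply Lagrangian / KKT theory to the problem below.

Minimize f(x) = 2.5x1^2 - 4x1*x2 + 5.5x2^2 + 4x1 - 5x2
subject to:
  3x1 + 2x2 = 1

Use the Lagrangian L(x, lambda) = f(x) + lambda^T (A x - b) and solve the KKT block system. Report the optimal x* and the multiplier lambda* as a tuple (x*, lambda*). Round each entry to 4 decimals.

Form the Lagrangian:
  L(x, lambda) = (1/2) x^T Q x + c^T x + lambda^T (A x - b)
Stationarity (grad_x L = 0): Q x + c + A^T lambda = 0.
Primal feasibility: A x = b.

This gives the KKT block system:
  [ Q   A^T ] [ x     ]   [-c ]
  [ A    0  ] [ lambda ] = [ b ]

Solving the linear system:
  x*      = (-0.0299, 0.5449)
  lambda* = (-0.5569)
  f(x*)   = -1.1437

x* = (-0.0299, 0.5449), lambda* = (-0.5569)


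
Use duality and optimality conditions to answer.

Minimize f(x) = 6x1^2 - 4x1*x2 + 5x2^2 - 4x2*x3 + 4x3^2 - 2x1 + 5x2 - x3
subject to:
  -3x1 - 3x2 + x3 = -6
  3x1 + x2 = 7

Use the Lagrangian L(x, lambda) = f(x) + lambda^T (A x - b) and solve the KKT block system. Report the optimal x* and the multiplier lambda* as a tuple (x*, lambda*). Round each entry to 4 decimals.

Form the Lagrangian:
  L(x, lambda) = (1/2) x^T Q x + c^T x + lambda^T (A x - b)
Stationarity (grad_x L = 0): Q x + c + A^T lambda = 0.
Primal feasibility: A x = b.

This gives the KKT block system:
  [ Q   A^T ] [ x     ]   [-c ]
  [ A    0  ] [ lambda ] = [ b ]

Solving the linear system:
  x*      = (2.3, 0.1, 1.2)
  lambda* = (-8.2, -16.6)
  f(x*)   = 30.85

x* = (2.3, 0.1, 1.2), lambda* = (-8.2, -16.6)


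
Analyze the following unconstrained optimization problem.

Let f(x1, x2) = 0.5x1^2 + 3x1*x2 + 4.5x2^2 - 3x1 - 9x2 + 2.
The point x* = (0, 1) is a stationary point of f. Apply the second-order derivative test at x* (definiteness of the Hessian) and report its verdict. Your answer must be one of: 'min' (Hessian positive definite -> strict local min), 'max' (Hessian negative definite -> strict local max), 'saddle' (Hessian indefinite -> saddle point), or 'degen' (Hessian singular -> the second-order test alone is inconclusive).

Compute the Hessian H = grad^2 f:
  H = [[1, 3], [3, 9]]
Verify stationarity: grad f(x*) = H x* + g = (0, 0).
Eigenvalues of H: 0, 10.
H has a zero eigenvalue (singular; positive semidefinite but not definite), so H is neither positive definite, negative definite, nor indefinite. The second-order test alone is inconclusive -> degen.
(Indeed, f is constant along the null direction of H through x*, so x* is not a strict local extremum.)

degen


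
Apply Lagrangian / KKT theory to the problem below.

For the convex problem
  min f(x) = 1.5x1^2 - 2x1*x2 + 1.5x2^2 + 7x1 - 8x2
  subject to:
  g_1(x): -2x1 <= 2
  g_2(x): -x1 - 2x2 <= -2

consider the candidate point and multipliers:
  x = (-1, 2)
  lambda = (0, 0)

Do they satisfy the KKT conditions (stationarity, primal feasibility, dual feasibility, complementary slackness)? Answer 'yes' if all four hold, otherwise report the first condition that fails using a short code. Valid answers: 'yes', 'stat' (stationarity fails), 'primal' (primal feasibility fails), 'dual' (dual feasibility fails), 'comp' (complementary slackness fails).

Gradient of f: grad f(x) = Q x + c = (0, 0)
Constraint values g_i(x) = a_i^T x - b_i:
  g_1((-1, 2)) = 0
  g_2((-1, 2)) = -1
Stationarity residual: grad f(x) + sum_i lambda_i a_i = (0, 0)
  -> stationarity OK
Primal feasibility (all g_i <= 0): OK
Dual feasibility (all lambda_i >= 0): OK
Complementary slackness (lambda_i * g_i(x) = 0 for all i): OK

Verdict: yes, KKT holds.

yes


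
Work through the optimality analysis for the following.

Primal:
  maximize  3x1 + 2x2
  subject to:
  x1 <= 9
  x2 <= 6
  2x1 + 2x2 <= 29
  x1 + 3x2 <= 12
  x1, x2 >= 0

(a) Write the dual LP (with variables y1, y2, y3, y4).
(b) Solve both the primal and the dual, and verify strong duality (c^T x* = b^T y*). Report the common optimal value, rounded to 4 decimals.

The standard primal-dual pair for 'max c^T x s.t. A x <= b, x >= 0' is:
  Dual:  min b^T y  s.t.  A^T y >= c,  y >= 0.

So the dual LP is:
  minimize  9y1 + 6y2 + 29y3 + 12y4
  subject to:
    y1 + 2y3 + y4 >= 3
    y2 + 2y3 + 3y4 >= 2
    y1, y2, y3, y4 >= 0

Solving the primal: x* = (9, 1).
  primal value c^T x* = 29.
Solving the dual: y* = (2.3333, 0, 0, 0.6667).
  dual value b^T y* = 29.
Strong duality: c^T x* = b^T y*. Confirmed.

29


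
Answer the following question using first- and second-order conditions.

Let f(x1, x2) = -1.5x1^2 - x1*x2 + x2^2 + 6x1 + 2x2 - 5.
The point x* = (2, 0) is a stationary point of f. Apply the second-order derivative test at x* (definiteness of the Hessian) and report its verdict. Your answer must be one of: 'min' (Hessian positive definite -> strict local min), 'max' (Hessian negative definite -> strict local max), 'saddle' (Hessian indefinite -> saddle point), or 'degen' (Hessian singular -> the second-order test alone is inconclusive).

Compute the Hessian H = grad^2 f:
  H = [[-3, -1], [-1, 2]]
Verify stationarity: grad f(x*) = H x* + g = (0, 0).
Eigenvalues of H: -3.1926, 2.1926.
Eigenvalues have mixed signs, so H is indefinite -> x* is a saddle point.

saddle


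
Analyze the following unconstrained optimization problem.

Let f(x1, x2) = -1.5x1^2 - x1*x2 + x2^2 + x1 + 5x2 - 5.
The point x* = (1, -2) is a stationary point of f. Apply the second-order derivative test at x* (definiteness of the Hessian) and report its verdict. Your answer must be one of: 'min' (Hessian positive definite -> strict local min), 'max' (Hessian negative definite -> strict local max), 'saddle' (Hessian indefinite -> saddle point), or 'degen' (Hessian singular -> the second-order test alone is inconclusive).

Compute the Hessian H = grad^2 f:
  H = [[-3, -1], [-1, 2]]
Verify stationarity: grad f(x*) = H x* + g = (0, 0).
Eigenvalues of H: -3.1926, 2.1926.
Eigenvalues have mixed signs, so H is indefinite -> x* is a saddle point.

saddle


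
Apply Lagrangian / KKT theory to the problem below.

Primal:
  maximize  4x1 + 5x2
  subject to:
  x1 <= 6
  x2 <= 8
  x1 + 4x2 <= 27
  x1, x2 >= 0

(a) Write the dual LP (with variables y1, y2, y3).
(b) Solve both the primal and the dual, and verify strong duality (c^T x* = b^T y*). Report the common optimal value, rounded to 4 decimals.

The standard primal-dual pair for 'max c^T x s.t. A x <= b, x >= 0' is:
  Dual:  min b^T y  s.t.  A^T y >= c,  y >= 0.

So the dual LP is:
  minimize  6y1 + 8y2 + 27y3
  subject to:
    y1 + y3 >= 4
    y2 + 4y3 >= 5
    y1, y2, y3 >= 0

Solving the primal: x* = (6, 5.25).
  primal value c^T x* = 50.25.
Solving the dual: y* = (2.75, 0, 1.25).
  dual value b^T y* = 50.25.
Strong duality: c^T x* = b^T y*. Confirmed.

50.25


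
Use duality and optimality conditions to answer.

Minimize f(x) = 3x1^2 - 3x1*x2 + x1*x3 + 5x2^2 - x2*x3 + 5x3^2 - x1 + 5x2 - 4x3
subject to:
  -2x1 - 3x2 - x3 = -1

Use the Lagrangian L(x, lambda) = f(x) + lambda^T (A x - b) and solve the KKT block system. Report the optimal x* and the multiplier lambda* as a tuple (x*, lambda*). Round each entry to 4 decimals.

Form the Lagrangian:
  L(x, lambda) = (1/2) x^T Q x + c^T x + lambda^T (A x - b)
Stationarity (grad_x L = 0): Q x + c + A^T lambda = 0.
Primal feasibility: A x = b.

This gives the KKT block system:
  [ Q   A^T ] [ x     ]   [-c ]
  [ A    0  ] [ lambda ] = [ b ]

Solving the linear system:
  x*      = (0.3708, -0.0638, 0.4498)
  lambda* = (0.9331)
  f(x*)   = -0.7781

x* = (0.3708, -0.0638, 0.4498), lambda* = (0.9331)


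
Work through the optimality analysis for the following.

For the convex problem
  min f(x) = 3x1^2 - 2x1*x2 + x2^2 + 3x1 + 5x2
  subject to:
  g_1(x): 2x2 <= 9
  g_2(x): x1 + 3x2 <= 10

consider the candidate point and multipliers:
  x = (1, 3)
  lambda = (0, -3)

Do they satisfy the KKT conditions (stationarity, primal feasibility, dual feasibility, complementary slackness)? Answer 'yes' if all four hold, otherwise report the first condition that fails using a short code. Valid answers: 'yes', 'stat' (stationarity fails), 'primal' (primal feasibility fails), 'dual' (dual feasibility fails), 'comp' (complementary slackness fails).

Gradient of f: grad f(x) = Q x + c = (3, 9)
Constraint values g_i(x) = a_i^T x - b_i:
  g_1((1, 3)) = -3
  g_2((1, 3)) = 0
Stationarity residual: grad f(x) + sum_i lambda_i a_i = (0, 0)
  -> stationarity OK
Primal feasibility (all g_i <= 0): OK
Dual feasibility (all lambda_i >= 0): FAILS
Complementary slackness (lambda_i * g_i(x) = 0 for all i): OK

Verdict: the first failing condition is dual_feasibility -> dual.

dual


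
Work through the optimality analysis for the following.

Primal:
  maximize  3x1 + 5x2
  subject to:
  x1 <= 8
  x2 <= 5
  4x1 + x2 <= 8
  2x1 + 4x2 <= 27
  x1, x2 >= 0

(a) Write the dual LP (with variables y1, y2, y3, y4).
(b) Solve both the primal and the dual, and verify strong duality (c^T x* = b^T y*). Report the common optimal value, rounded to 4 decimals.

The standard primal-dual pair for 'max c^T x s.t. A x <= b, x >= 0' is:
  Dual:  min b^T y  s.t.  A^T y >= c,  y >= 0.

So the dual LP is:
  minimize  8y1 + 5y2 + 8y3 + 27y4
  subject to:
    y1 + 4y3 + 2y4 >= 3
    y2 + y3 + 4y4 >= 5
    y1, y2, y3, y4 >= 0

Solving the primal: x* = (0.75, 5).
  primal value c^T x* = 27.25.
Solving the dual: y* = (0, 4.25, 0.75, 0).
  dual value b^T y* = 27.25.
Strong duality: c^T x* = b^T y*. Confirmed.

27.25


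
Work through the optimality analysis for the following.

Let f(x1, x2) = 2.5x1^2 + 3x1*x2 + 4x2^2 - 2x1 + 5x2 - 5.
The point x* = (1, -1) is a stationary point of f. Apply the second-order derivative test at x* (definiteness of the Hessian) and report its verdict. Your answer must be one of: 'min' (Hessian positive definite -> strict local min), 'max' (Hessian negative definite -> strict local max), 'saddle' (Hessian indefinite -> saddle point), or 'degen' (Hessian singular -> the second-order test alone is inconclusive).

Compute the Hessian H = grad^2 f:
  H = [[5, 3], [3, 8]]
Verify stationarity: grad f(x*) = H x* + g = (0, 0).
Eigenvalues of H: 3.1459, 9.8541.
Both eigenvalues > 0, so H is positive definite -> x* is a strict local min.

min


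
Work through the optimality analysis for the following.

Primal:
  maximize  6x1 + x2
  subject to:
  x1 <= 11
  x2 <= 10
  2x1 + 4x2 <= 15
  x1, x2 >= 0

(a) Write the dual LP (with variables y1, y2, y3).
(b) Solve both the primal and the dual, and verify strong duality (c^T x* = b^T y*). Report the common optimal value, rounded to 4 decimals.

The standard primal-dual pair for 'max c^T x s.t. A x <= b, x >= 0' is:
  Dual:  min b^T y  s.t.  A^T y >= c,  y >= 0.

So the dual LP is:
  minimize  11y1 + 10y2 + 15y3
  subject to:
    y1 + 2y3 >= 6
    y2 + 4y3 >= 1
    y1, y2, y3 >= 0

Solving the primal: x* = (7.5, 0).
  primal value c^T x* = 45.
Solving the dual: y* = (0, 0, 3).
  dual value b^T y* = 45.
Strong duality: c^T x* = b^T y*. Confirmed.

45


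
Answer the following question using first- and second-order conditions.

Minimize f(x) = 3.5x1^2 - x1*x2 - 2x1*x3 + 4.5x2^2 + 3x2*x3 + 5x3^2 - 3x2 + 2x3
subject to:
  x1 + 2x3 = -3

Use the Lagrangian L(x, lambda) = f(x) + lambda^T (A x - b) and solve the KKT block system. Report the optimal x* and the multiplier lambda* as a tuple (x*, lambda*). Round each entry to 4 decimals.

Form the Lagrangian:
  L(x, lambda) = (1/2) x^T Q x + c^T x + lambda^T (A x - b)
Stationarity (grad_x L = 0): Q x + c + A^T lambda = 0.
Primal feasibility: A x = b.

This gives the KKT block system:
  [ Q   A^T ] [ x     ]   [-c ]
  [ A    0  ] [ lambda ] = [ b ]

Solving the linear system:
  x*      = (-0.6864, 0.6427, -1.1568)
  lambda* = (3.1337)
  f(x*)   = 2.5797

x* = (-0.6864, 0.6427, -1.1568), lambda* = (3.1337)


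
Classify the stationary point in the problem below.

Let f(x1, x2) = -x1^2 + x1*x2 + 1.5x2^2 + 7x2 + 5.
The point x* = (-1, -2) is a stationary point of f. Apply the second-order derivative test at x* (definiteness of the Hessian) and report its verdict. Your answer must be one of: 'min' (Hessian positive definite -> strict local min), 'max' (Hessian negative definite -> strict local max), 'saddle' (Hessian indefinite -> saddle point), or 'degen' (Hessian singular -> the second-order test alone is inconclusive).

Compute the Hessian H = grad^2 f:
  H = [[-2, 1], [1, 3]]
Verify stationarity: grad f(x*) = H x* + g = (0, 0).
Eigenvalues of H: -2.1926, 3.1926.
Eigenvalues have mixed signs, so H is indefinite -> x* is a saddle point.

saddle


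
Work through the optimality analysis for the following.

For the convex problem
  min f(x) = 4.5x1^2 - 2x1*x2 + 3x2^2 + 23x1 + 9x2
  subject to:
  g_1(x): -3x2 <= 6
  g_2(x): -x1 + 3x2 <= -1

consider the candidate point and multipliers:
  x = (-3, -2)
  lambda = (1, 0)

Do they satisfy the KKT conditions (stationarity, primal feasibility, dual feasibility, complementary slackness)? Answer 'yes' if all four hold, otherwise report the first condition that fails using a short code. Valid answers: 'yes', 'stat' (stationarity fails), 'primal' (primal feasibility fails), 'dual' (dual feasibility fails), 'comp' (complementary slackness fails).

Gradient of f: grad f(x) = Q x + c = (0, 3)
Constraint values g_i(x) = a_i^T x - b_i:
  g_1((-3, -2)) = 0
  g_2((-3, -2)) = -2
Stationarity residual: grad f(x) + sum_i lambda_i a_i = (0, 0)
  -> stationarity OK
Primal feasibility (all g_i <= 0): OK
Dual feasibility (all lambda_i >= 0): OK
Complementary slackness (lambda_i * g_i(x) = 0 for all i): OK

Verdict: yes, KKT holds.

yes
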